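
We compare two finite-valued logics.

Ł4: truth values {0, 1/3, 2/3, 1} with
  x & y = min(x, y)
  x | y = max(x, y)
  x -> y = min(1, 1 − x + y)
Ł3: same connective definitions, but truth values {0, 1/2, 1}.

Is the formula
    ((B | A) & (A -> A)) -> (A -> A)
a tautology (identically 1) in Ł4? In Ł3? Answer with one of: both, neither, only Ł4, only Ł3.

In Ł4: every assignment gives 1 — tautology.
In Ł3: every assignment gives 1 — tautology.

both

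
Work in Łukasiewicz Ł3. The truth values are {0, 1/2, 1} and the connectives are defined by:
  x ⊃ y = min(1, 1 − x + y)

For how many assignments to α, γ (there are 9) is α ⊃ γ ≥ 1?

6

α = 0, γ = 0 ↦ 1  ≥
α = 0, γ = 1/2 ↦ 1  ≥
α = 0, γ = 1 ↦ 1  ≥
α = 1/2, γ = 0 ↦ 1/2  <
α = 1/2, γ = 1/2 ↦ 1  ≥
α = 1/2, γ = 1 ↦ 1  ≥
α = 1, γ = 0 ↦ 0  <
α = 1, γ = 1/2 ↦ 1/2  <
α = 1, γ = 1 ↦ 1  ≥
So 6 of the 9 assignments meet the threshold.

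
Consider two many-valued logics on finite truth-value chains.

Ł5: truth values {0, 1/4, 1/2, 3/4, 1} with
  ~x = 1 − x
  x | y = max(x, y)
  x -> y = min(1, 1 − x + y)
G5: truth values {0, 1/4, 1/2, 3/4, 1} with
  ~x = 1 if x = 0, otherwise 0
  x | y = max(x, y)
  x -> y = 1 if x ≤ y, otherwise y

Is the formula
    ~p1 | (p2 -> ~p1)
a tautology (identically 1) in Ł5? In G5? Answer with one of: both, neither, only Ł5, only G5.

In Ł5: at p1 = 1/4, p2 = 1 the value is 3/4 — not a tautology.
In G5: at p1 = 1/4, p2 = 1/4 the value is 0 — not a tautology.

neither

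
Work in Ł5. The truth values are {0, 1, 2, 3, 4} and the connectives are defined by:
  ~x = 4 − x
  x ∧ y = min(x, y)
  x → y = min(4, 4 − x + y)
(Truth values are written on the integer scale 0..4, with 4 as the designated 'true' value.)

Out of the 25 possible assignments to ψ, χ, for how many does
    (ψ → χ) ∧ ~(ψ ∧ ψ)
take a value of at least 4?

value 4: 5 assignments (counts)
value 3: 5 assignments
value 2: 5 assignments
value 1: 5 assignments
value 0: 5 assignments
So 5 of the 25 assignments meet the threshold.

5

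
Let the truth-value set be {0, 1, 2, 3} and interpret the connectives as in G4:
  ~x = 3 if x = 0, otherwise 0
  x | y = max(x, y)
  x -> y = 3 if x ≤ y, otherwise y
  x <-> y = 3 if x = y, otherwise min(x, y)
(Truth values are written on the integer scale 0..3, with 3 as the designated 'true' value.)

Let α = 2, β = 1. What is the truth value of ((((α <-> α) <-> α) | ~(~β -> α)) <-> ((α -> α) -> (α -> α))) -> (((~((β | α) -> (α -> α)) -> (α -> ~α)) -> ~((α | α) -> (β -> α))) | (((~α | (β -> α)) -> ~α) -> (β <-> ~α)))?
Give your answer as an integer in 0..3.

α <-> α = 2 <-> 2 = 3
(α <-> α) <-> α = 3 <-> 2 = 2
~β = ~1 = 0
~β -> α = 0 -> 2 = 3
~(~β -> α) = ~3 = 0
((α <-> α) <-> α) | ~(~β -> α) = 2 | 0 = 2
α -> α = 2 -> 2 = 3
α -> α = 2 -> 2 = 3
(α -> α) -> (α -> α) = 3 -> 3 = 3
(((α <-> α) <-> α) | ~(~β -> α)) <-> ((α -> α) -> (α -> α)) = 2 <-> 3 = 2
β | α = 1 | 2 = 2
α -> α = 2 -> 2 = 3
(β | α) -> (α -> α) = 2 -> 3 = 3
~((β | α) -> (α -> α)) = ~3 = 0
~α = ~2 = 0
α -> ~α = 2 -> 0 = 0
~((β | α) -> (α -> α)) -> (α -> ~α) = 0 -> 0 = 3
α | α = 2 | 2 = 2
β -> α = 1 -> 2 = 3
(α | α) -> (β -> α) = 2 -> 3 = 3
~((α | α) -> (β -> α)) = ~3 = 0
(~((β | α) -> (α -> α)) -> (α -> ~α)) -> ~((α | α) -> (β -> α)) = 3 -> 0 = 0
~α = ~2 = 0
β -> α = 1 -> 2 = 3
~α | (β -> α) = 0 | 3 = 3
~α = ~2 = 0
(~α | (β -> α)) -> ~α = 3 -> 0 = 0
~α = ~2 = 0
β <-> ~α = 1 <-> 0 = 0
((~α | (β -> α)) -> ~α) -> (β <-> ~α) = 0 -> 0 = 3
((~((β | α) -> (α -> α)) -> (α -> ~α)) -> ~((α | α) -> (β -> α))) | (((~α | (β -> α)) -> ~α) -> (β <-> ~α)) = 0 | 3 = 3
((((α <-> α) <-> α) | ~(~β -> α)) <-> ((α -> α) -> (α -> α))) -> (((~((β | α) -> (α -> α)) -> (α -> ~α)) -> ~((α | α) -> (β -> α))) | (((~α | (β -> α)) -> ~α) -> (β <-> ~α))) = 2 -> 3 = 3

3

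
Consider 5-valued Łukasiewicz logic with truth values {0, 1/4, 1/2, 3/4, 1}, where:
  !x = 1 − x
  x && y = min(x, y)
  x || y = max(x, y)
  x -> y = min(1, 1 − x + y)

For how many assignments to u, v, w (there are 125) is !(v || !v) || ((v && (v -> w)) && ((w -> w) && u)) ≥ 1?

1

value 1: 1 assignment (counts)
value 3/4: 9 assignments
value 1/2: 36 assignments
value 1/4: 45 assignments
value 0: 34 assignments
So 1 of the 125 assignments meets the threshold.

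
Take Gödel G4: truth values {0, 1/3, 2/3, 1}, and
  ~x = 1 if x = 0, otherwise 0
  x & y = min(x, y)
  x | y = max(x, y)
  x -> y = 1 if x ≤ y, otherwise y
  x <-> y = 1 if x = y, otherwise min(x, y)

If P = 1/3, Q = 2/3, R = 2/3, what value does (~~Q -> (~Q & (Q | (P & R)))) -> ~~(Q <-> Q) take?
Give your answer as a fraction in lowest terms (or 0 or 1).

1

~Q = ~2/3 = 0
~~Q = ~0 = 1
~Q = ~2/3 = 0
P & R = 1/3 & 2/3 = 1/3
Q | (P & R) = 2/3 | 1/3 = 2/3
~Q & (Q | (P & R)) = 0 & 2/3 = 0
~~Q -> (~Q & (Q | (P & R))) = 1 -> 0 = 0
Q <-> Q = 2/3 <-> 2/3 = 1
~(Q <-> Q) = ~1 = 0
~~(Q <-> Q) = ~0 = 1
(~~Q -> (~Q & (Q | (P & R)))) -> ~~(Q <-> Q) = 0 -> 1 = 1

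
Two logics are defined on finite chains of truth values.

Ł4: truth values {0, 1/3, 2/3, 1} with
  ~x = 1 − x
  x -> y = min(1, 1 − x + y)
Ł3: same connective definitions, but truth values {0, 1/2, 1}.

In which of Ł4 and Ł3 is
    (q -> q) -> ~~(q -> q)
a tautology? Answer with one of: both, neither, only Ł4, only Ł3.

both

In Ł4: every assignment gives 1 — tautology.
In Ł3: every assignment gives 1 — tautology.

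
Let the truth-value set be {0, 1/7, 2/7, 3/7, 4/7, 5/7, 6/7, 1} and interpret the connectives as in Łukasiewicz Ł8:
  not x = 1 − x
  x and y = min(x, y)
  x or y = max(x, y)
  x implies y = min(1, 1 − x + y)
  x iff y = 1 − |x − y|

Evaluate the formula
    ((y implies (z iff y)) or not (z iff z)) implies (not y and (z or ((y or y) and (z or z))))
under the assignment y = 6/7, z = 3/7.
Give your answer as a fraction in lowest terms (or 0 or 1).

z iff y = 3/7 iff 6/7 = 4/7
y implies (z iff y) = 6/7 implies 4/7 = 5/7
z iff z = 3/7 iff 3/7 = 1
not (z iff z) = not 1 = 0
(y implies (z iff y)) or not (z iff z) = 5/7 or 0 = 5/7
not y = not 6/7 = 1/7
y or y = 6/7 or 6/7 = 6/7
z or z = 3/7 or 3/7 = 3/7
(y or y) and (z or z) = 6/7 and 3/7 = 3/7
z or ((y or y) and (z or z)) = 3/7 or 3/7 = 3/7
not y and (z or ((y or y) and (z or z))) = 1/7 and 3/7 = 1/7
((y implies (z iff y)) or not (z iff z)) implies (not y and (z or ((y or y) and (z or z)))) = 5/7 implies 1/7 = 3/7

3/7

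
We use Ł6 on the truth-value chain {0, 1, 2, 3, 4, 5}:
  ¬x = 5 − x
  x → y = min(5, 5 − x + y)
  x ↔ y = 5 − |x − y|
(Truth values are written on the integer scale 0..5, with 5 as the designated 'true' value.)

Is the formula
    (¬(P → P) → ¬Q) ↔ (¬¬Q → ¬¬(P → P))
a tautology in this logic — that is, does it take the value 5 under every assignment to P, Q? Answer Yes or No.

Yes

At P = 3, Q = 2, for instance:
P → P = 3 → 3 = 5
¬(P → P) = ¬5 = 0
¬Q = ¬2 = 3
¬(P → P) → ¬Q = 0 → 3 = 5
¬¬Q = ¬3 = 2
¬¬(P → P) = ¬0 = 5
¬¬Q → ¬¬(P → P) = 2 → 5 = 5
(¬(P → P) → ¬Q) ↔ (¬¬Q → ¬¬(P → P)) = 5 ↔ 5 = 5
and checking the remaining 35 assignments likewise gives ≥ 5 in every case.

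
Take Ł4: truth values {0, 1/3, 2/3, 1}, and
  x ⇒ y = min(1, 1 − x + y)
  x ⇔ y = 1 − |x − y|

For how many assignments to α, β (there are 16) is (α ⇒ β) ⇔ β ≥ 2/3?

12

α = 0, β = 0 ↦ 0  <
α = 0, β = 1/3 ↦ 1/3  <
α = 0, β = 2/3 ↦ 2/3  ≥
α = 0, β = 1 ↦ 1  ≥
α = 1/3, β = 0 ↦ 1/3  <
α = 1/3, β = 1/3 ↦ 1/3  <
α = 1/3, β = 2/3 ↦ 2/3  ≥
α = 1/3, β = 1 ↦ 1  ≥
α = 2/3, β = 0 ↦ 2/3  ≥
α = 2/3, β = 1/3 ↦ 2/3  ≥
α = 2/3, β = 2/3 ↦ 2/3  ≥
α = 2/3, β = 1 ↦ 1  ≥
α = 1, β = 0 ↦ 1  ≥
α = 1, β = 1/3 ↦ 1  ≥
α = 1, β = 2/3 ↦ 1  ≥
α = 1, β = 1 ↦ 1  ≥
So 12 of the 16 assignments meet the threshold.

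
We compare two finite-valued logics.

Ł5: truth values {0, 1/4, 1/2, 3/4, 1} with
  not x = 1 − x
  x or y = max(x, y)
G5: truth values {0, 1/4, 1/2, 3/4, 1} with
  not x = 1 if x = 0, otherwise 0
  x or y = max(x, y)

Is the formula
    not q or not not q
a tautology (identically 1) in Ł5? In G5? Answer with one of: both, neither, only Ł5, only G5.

In Ł5: at q = 1/4 the value is 3/4 — not a tautology.
In G5: every assignment gives 1 — tautology.

only G5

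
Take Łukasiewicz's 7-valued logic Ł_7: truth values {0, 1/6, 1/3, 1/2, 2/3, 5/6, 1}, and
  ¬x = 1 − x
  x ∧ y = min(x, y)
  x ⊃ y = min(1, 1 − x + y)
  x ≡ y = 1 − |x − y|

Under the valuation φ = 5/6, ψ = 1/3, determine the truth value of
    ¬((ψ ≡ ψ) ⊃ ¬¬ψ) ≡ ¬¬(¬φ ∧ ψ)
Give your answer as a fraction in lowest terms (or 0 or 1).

1/2

ψ ≡ ψ = 1/3 ≡ 1/3 = 1
¬ψ = ¬1/3 = 2/3
¬¬ψ = ¬2/3 = 1/3
(ψ ≡ ψ) ⊃ ¬¬ψ = 1 ⊃ 1/3 = 1/3
¬((ψ ≡ ψ) ⊃ ¬¬ψ) = ¬1/3 = 2/3
¬φ = ¬5/6 = 1/6
¬φ ∧ ψ = 1/6 ∧ 1/3 = 1/6
¬(¬φ ∧ ψ) = ¬1/6 = 5/6
¬¬(¬φ ∧ ψ) = ¬5/6 = 1/6
¬((ψ ≡ ψ) ⊃ ¬¬ψ) ≡ ¬¬(¬φ ∧ ψ) = 2/3 ≡ 1/6 = 1/2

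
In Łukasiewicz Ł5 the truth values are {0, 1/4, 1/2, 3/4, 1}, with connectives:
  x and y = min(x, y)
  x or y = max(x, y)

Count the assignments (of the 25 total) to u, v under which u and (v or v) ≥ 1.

value 1: 1 assignment (counts)
value 3/4: 3 assignments
value 1/2: 5 assignments
value 1/4: 7 assignments
value 0: 9 assignments
So 1 of the 25 assignments meets the threshold.

1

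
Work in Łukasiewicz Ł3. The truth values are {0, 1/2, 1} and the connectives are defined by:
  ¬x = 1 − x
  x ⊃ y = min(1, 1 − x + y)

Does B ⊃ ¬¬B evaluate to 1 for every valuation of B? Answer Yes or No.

B = 0 ↦ 1
B = 1/2 ↦ 1
B = 1 ↦ 1
Every assignment gives a value ≥ 1.

Yes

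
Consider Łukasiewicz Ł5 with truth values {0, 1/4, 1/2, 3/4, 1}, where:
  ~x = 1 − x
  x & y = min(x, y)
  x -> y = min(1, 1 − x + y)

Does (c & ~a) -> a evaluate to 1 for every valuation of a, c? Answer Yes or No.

Counterexample: take a = 0, c = 1/4.
~a = ~0 = 1
c & ~a = 1/4 & 1 = 1/4
(c & ~a) -> a = 1/4 -> 0 = 3/4
This gives 3/4 ≠ 1.

No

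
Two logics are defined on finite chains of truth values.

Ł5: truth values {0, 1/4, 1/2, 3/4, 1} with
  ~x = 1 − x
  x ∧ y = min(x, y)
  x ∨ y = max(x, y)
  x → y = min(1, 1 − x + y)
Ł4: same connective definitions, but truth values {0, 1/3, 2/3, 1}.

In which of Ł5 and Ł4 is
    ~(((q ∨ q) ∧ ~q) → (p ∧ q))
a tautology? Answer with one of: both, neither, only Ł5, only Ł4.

neither

In Ł5: at p = 0, q = 0 the value is 0 — not a tautology.
In Ł4: at p = 0, q = 0 the value is 0 — not a tautology.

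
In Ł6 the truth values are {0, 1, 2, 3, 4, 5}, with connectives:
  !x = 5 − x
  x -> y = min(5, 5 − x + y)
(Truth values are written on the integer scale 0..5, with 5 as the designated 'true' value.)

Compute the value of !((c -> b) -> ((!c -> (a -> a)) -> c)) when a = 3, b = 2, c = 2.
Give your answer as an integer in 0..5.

3

c -> b = 2 -> 2 = 5
!c = !2 = 3
a -> a = 3 -> 3 = 5
!c -> (a -> a) = 3 -> 5 = 5
(!c -> (a -> a)) -> c = 5 -> 2 = 2
(c -> b) -> ((!c -> (a -> a)) -> c) = 5 -> 2 = 2
!((c -> b) -> ((!c -> (a -> a)) -> c)) = !2 = 3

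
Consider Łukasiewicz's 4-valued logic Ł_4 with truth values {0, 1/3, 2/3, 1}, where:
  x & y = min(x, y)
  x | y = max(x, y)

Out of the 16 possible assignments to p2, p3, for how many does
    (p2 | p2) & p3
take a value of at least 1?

p2 = 0, p3 = 0 ↦ 0  <
p2 = 0, p3 = 1/3 ↦ 0  <
p2 = 0, p3 = 2/3 ↦ 0  <
p2 = 0, p3 = 1 ↦ 0  <
p2 = 1/3, p3 = 0 ↦ 0  <
p2 = 1/3, p3 = 1/3 ↦ 1/3  <
p2 = 1/3, p3 = 2/3 ↦ 1/3  <
p2 = 1/3, p3 = 1 ↦ 1/3  <
p2 = 2/3, p3 = 0 ↦ 0  <
p2 = 2/3, p3 = 1/3 ↦ 1/3  <
p2 = 2/3, p3 = 2/3 ↦ 2/3  <
p2 = 2/3, p3 = 1 ↦ 2/3  <
p2 = 1, p3 = 0 ↦ 0  <
p2 = 1, p3 = 1/3 ↦ 1/3  <
p2 = 1, p3 = 2/3 ↦ 2/3  <
p2 = 1, p3 = 1 ↦ 1  ≥
So 1 of the 16 assignments meets the threshold.

1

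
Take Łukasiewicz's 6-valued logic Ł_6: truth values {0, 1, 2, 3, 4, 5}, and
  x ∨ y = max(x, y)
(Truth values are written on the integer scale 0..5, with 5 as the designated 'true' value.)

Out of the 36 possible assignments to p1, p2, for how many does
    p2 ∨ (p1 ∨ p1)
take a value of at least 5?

value 5: 11 assignments (counts)
value 4: 9 assignments
value 3: 7 assignments
value 2: 5 assignments
value 1: 3 assignments
value 0: 1 assignment
So 11 of the 36 assignments meet the threshold.

11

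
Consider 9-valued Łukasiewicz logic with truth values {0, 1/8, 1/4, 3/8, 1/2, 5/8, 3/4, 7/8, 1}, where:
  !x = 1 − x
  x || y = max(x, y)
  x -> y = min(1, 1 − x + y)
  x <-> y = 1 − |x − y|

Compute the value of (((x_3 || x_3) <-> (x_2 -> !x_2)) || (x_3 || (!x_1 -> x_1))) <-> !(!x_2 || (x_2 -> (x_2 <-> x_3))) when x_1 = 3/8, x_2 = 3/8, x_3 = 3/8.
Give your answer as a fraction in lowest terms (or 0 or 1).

x_3 || x_3 = 3/8 || 3/8 = 3/8
!x_2 = !3/8 = 5/8
x_2 -> !x_2 = 3/8 -> 5/8 = 1
(x_3 || x_3) <-> (x_2 -> !x_2) = 3/8 <-> 1 = 3/8
!x_1 = !3/8 = 5/8
!x_1 -> x_1 = 5/8 -> 3/8 = 3/4
x_3 || (!x_1 -> x_1) = 3/8 || 3/4 = 3/4
((x_3 || x_3) <-> (x_2 -> !x_2)) || (x_3 || (!x_1 -> x_1)) = 3/8 || 3/4 = 3/4
!x_2 = !3/8 = 5/8
x_2 <-> x_3 = 3/8 <-> 3/8 = 1
x_2 -> (x_2 <-> x_3) = 3/8 -> 1 = 1
!x_2 || (x_2 -> (x_2 <-> x_3)) = 5/8 || 1 = 1
!(!x_2 || (x_2 -> (x_2 <-> x_3))) = !1 = 0
(((x_3 || x_3) <-> (x_2 -> !x_2)) || (x_3 || (!x_1 -> x_1))) <-> !(!x_2 || (x_2 -> (x_2 <-> x_3))) = 3/4 <-> 0 = 1/4

1/4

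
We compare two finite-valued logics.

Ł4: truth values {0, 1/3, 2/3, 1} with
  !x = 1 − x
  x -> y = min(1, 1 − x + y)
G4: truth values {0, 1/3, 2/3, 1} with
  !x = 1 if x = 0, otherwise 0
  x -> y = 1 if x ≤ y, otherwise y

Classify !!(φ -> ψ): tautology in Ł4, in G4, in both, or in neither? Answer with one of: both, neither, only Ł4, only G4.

In Ł4: at φ = 1/3, ψ = 0 the value is 2/3 — not a tautology.
In G4: at φ = 1/3, ψ = 0 the value is 0 — not a tautology.

neither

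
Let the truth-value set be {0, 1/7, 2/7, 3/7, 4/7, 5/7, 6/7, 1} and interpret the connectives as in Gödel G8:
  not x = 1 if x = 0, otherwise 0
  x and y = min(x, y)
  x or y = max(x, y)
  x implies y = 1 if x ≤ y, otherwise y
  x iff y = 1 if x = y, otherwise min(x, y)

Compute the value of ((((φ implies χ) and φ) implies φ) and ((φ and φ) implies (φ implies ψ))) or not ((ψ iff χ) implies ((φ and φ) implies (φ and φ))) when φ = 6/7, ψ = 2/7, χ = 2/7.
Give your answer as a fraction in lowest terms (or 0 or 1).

φ implies χ = 6/7 implies 2/7 = 2/7
(φ implies χ) and φ = 2/7 and 6/7 = 2/7
((φ implies χ) and φ) implies φ = 2/7 implies 6/7 = 1
φ and φ = 6/7 and 6/7 = 6/7
φ implies ψ = 6/7 implies 2/7 = 2/7
(φ and φ) implies (φ implies ψ) = 6/7 implies 2/7 = 2/7
(((φ implies χ) and φ) implies φ) and ((φ and φ) implies (φ implies ψ)) = 1 and 2/7 = 2/7
ψ iff χ = 2/7 iff 2/7 = 1
φ and φ = 6/7 and 6/7 = 6/7
φ and φ = 6/7 and 6/7 = 6/7
(φ and φ) implies (φ and φ) = 6/7 implies 6/7 = 1
(ψ iff χ) implies ((φ and φ) implies (φ and φ)) = 1 implies 1 = 1
not ((ψ iff χ) implies ((φ and φ) implies (φ and φ))) = not 1 = 0
((((φ implies χ) and φ) implies φ) and ((φ and φ) implies (φ implies ψ))) or not ((ψ iff χ) implies ((φ and φ) implies (φ and φ))) = 2/7 or 0 = 2/7

2/7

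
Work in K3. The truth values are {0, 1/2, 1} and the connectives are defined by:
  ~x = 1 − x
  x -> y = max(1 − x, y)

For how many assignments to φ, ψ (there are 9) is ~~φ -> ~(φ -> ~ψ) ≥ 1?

4

φ = 0, ψ = 0 ↦ 1  ≥
φ = 0, ψ = 1/2 ↦ 1  ≥
φ = 0, ψ = 1 ↦ 1  ≥
φ = 1/2, ψ = 0 ↦ 1/2  <
φ = 1/2, ψ = 1/2 ↦ 1/2  <
φ = 1/2, ψ = 1 ↦ 1/2  <
φ = 1, ψ = 0 ↦ 0  <
φ = 1, ψ = 1/2 ↦ 1/2  <
φ = 1, ψ = 1 ↦ 1  ≥
So 4 of the 9 assignments meet the threshold.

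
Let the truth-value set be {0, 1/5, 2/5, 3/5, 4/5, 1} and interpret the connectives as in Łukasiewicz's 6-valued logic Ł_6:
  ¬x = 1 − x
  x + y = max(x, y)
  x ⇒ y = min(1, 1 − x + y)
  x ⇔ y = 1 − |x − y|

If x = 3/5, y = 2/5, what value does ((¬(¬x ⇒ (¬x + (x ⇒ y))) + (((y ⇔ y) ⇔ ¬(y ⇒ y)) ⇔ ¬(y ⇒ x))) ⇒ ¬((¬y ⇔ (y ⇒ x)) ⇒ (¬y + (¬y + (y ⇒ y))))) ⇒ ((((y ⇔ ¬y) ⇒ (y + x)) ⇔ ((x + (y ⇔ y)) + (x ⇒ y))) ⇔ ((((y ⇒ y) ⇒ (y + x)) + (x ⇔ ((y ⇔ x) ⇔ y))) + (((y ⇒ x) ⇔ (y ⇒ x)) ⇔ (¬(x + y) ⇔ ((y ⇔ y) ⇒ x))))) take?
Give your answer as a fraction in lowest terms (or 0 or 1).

1

¬x = ¬3/5 = 2/5
¬x = ¬3/5 = 2/5
x ⇒ y = 3/5 ⇒ 2/5 = 4/5
¬x + (x ⇒ y) = 2/5 + 4/5 = 4/5
¬x ⇒ (¬x + (x ⇒ y)) = 2/5 ⇒ 4/5 = 1
¬(¬x ⇒ (¬x + (x ⇒ y))) = ¬1 = 0
y ⇔ y = 2/5 ⇔ 2/5 = 1
y ⇒ y = 2/5 ⇒ 2/5 = 1
¬(y ⇒ y) = ¬1 = 0
(y ⇔ y) ⇔ ¬(y ⇒ y) = 1 ⇔ 0 = 0
y ⇒ x = 2/5 ⇒ 3/5 = 1
¬(y ⇒ x) = ¬1 = 0
((y ⇔ y) ⇔ ¬(y ⇒ y)) ⇔ ¬(y ⇒ x) = 0 ⇔ 0 = 1
¬(¬x ⇒ (¬x + (x ⇒ y))) + (((y ⇔ y) ⇔ ¬(y ⇒ y)) ⇔ ¬(y ⇒ x)) = 0 + 1 = 1
¬y = ¬2/5 = 3/5
y ⇒ x = 2/5 ⇒ 3/5 = 1
¬y ⇔ (y ⇒ x) = 3/5 ⇔ 1 = 3/5
¬y = ¬2/5 = 3/5
¬y = ¬2/5 = 3/5
y ⇒ y = 2/5 ⇒ 2/5 = 1
¬y + (y ⇒ y) = 3/5 + 1 = 1
¬y + (¬y + (y ⇒ y)) = 3/5 + 1 = 1
(¬y ⇔ (y ⇒ x)) ⇒ (¬y + (¬y + (y ⇒ y))) = 3/5 ⇒ 1 = 1
¬((¬y ⇔ (y ⇒ x)) ⇒ (¬y + (¬y + (y ⇒ y)))) = ¬1 = 0
(¬(¬x ⇒ (¬x + (x ⇒ y))) + (((y ⇔ y) ⇔ ¬(y ⇒ y)) ⇔ ¬(y ⇒ x))) ⇒ ¬((¬y ⇔ (y ⇒ x)) ⇒ (¬y + (¬y + (y ⇒ y)))) = 1 ⇒ 0 = 0
¬y = ¬2/5 = 3/5
y ⇔ ¬y = 2/5 ⇔ 3/5 = 4/5
y + x = 2/5 + 3/5 = 3/5
(y ⇔ ¬y) ⇒ (y + x) = 4/5 ⇒ 3/5 = 4/5
y ⇔ y = 2/5 ⇔ 2/5 = 1
x + (y ⇔ y) = 3/5 + 1 = 1
x ⇒ y = 3/5 ⇒ 2/5 = 4/5
(x + (y ⇔ y)) + (x ⇒ y) = 1 + 4/5 = 1
((y ⇔ ¬y) ⇒ (y + x)) ⇔ ((x + (y ⇔ y)) + (x ⇒ y)) = 4/5 ⇔ 1 = 4/5
y ⇒ y = 2/5 ⇒ 2/5 = 1
y + x = 2/5 + 3/5 = 3/5
(y ⇒ y) ⇒ (y + x) = 1 ⇒ 3/5 = 3/5
y ⇔ x = 2/5 ⇔ 3/5 = 4/5
(y ⇔ x) ⇔ y = 4/5 ⇔ 2/5 = 3/5
x ⇔ ((y ⇔ x) ⇔ y) = 3/5 ⇔ 3/5 = 1
((y ⇒ y) ⇒ (y + x)) + (x ⇔ ((y ⇔ x) ⇔ y)) = 3/5 + 1 = 1
y ⇒ x = 2/5 ⇒ 3/5 = 1
y ⇒ x = 2/5 ⇒ 3/5 = 1
(y ⇒ x) ⇔ (y ⇒ x) = 1 ⇔ 1 = 1
x + y = 3/5 + 2/5 = 3/5
¬(x + y) = ¬3/5 = 2/5
y ⇔ y = 2/5 ⇔ 2/5 = 1
(y ⇔ y) ⇒ x = 1 ⇒ 3/5 = 3/5
¬(x + y) ⇔ ((y ⇔ y) ⇒ x) = 2/5 ⇔ 3/5 = 4/5
((y ⇒ x) ⇔ (y ⇒ x)) ⇔ (¬(x + y) ⇔ ((y ⇔ y) ⇒ x)) = 1 ⇔ 4/5 = 4/5
(((y ⇒ y) ⇒ (y + x)) + (x ⇔ ((y ⇔ x) ⇔ y))) + (((y ⇒ x) ⇔ (y ⇒ x)) ⇔ (¬(x + y) ⇔ ((y ⇔ y) ⇒ x))) = 1 + 4/5 = 1
(((y ⇔ ¬y) ⇒ (y + x)) ⇔ ((x + (y ⇔ y)) + (x ⇒ y))) ⇔ ((((y ⇒ y) ⇒ (y + x)) + (x ⇔ ((y ⇔ x) ⇔ y))) + (((y ⇒ x) ⇔ (y ⇒ x)) ⇔ (¬(x + y) ⇔ ((y ⇔ y) ⇒ x)))) = 4/5 ⇔ 1 = 4/5
((¬(¬x ⇒ (¬x + (x ⇒ y))) + (((y ⇔ y) ⇔ ¬(y ⇒ y)) ⇔ ¬(y ⇒ x))) ⇒ ¬((¬y ⇔ (y ⇒ x)) ⇒ (¬y + (¬y + (y ⇒ y))))) ⇒ ((((y ⇔ ¬y) ⇒ (y + x)) ⇔ ((x + (y ⇔ y)) + (x ⇒ y))) ⇔ ((((y ⇒ y) ⇒ (y + x)) + (x ⇔ ((y ⇔ x) ⇔ y))) + (((y ⇒ x) ⇔ (y ⇒ x)) ⇔ (¬(x + y) ⇔ ((y ⇔ y) ⇒ x))))) = 0 ⇒ 4/5 = 1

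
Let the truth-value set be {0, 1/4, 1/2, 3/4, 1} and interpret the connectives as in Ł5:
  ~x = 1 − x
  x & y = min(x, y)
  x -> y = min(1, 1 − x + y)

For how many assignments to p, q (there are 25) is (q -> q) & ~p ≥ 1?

value 1: 5 assignments (counts)
value 3/4: 5 assignments
value 1/2: 5 assignments
value 1/4: 5 assignments
value 0: 5 assignments
So 5 of the 25 assignments meet the threshold.

5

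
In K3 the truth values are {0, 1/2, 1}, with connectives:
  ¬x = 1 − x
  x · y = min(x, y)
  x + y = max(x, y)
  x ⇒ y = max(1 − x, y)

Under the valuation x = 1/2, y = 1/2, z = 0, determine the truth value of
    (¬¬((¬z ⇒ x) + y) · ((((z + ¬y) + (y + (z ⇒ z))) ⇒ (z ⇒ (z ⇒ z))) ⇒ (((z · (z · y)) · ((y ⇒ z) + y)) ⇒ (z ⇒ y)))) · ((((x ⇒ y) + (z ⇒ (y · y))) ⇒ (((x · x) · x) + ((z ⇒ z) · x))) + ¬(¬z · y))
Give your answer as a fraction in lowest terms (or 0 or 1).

¬z = ¬0 = 1
¬z ⇒ x = 1 ⇒ 1/2 = 1/2
(¬z ⇒ x) + y = 1/2 + 1/2 = 1/2
¬((¬z ⇒ x) + y) = ¬1/2 = 1/2
¬¬((¬z ⇒ x) + y) = ¬1/2 = 1/2
¬y = ¬1/2 = 1/2
z + ¬y = 0 + 1/2 = 1/2
z ⇒ z = 0 ⇒ 0 = 1
y + (z ⇒ z) = 1/2 + 1 = 1
(z + ¬y) + (y + (z ⇒ z)) = 1/2 + 1 = 1
z ⇒ z = 0 ⇒ 0 = 1
z ⇒ (z ⇒ z) = 0 ⇒ 1 = 1
((z + ¬y) + (y + (z ⇒ z))) ⇒ (z ⇒ (z ⇒ z)) = 1 ⇒ 1 = 1
z · y = 0 · 1/2 = 0
z · (z · y) = 0 · 0 = 0
y ⇒ z = 1/2 ⇒ 0 = 1/2
(y ⇒ z) + y = 1/2 + 1/2 = 1/2
(z · (z · y)) · ((y ⇒ z) + y) = 0 · 1/2 = 0
z ⇒ y = 0 ⇒ 1/2 = 1
((z · (z · y)) · ((y ⇒ z) + y)) ⇒ (z ⇒ y) = 0 ⇒ 1 = 1
(((z + ¬y) + (y + (z ⇒ z))) ⇒ (z ⇒ (z ⇒ z))) ⇒ (((z · (z · y)) · ((y ⇒ z) + y)) ⇒ (z ⇒ y)) = 1 ⇒ 1 = 1
¬¬((¬z ⇒ x) + y) · ((((z + ¬y) + (y + (z ⇒ z))) ⇒ (z ⇒ (z ⇒ z))) ⇒ (((z · (z · y)) · ((y ⇒ z) + y)) ⇒ (z ⇒ y))) = 1/2 · 1 = 1/2
x ⇒ y = 1/2 ⇒ 1/2 = 1/2
y · y = 1/2 · 1/2 = 1/2
z ⇒ (y · y) = 0 ⇒ 1/2 = 1
(x ⇒ y) + (z ⇒ (y · y)) = 1/2 + 1 = 1
x · x = 1/2 · 1/2 = 1/2
(x · x) · x = 1/2 · 1/2 = 1/2
z ⇒ z = 0 ⇒ 0 = 1
(z ⇒ z) · x = 1 · 1/2 = 1/2
((x · x) · x) + ((z ⇒ z) · x) = 1/2 + 1/2 = 1/2
((x ⇒ y) + (z ⇒ (y · y))) ⇒ (((x · x) · x) + ((z ⇒ z) · x)) = 1 ⇒ 1/2 = 1/2
¬z = ¬0 = 1
¬z · y = 1 · 1/2 = 1/2
¬(¬z · y) = ¬1/2 = 1/2
(((x ⇒ y) + (z ⇒ (y · y))) ⇒ (((x · x) · x) + ((z ⇒ z) · x))) + ¬(¬z · y) = 1/2 + 1/2 = 1/2
(¬¬((¬z ⇒ x) + y) · ((((z + ¬y) + (y + (z ⇒ z))) ⇒ (z ⇒ (z ⇒ z))) ⇒ (((z · (z · y)) · ((y ⇒ z) + y)) ⇒ (z ⇒ y)))) · ((((x ⇒ y) + (z ⇒ (y · y))) ⇒ (((x · x) · x) + ((z ⇒ z) · x))) + ¬(¬z · y)) = 1/2 · 1/2 = 1/2

1/2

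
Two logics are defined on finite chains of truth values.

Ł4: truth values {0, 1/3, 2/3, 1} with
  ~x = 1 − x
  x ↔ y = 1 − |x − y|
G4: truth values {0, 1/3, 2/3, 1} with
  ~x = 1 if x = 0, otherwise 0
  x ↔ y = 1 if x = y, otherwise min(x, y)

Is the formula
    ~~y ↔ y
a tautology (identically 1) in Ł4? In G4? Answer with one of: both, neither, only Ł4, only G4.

In Ł4: every assignment gives 1 — tautology.
In G4: at y = 1/3 the value is 1/3 — not a tautology.

only Ł4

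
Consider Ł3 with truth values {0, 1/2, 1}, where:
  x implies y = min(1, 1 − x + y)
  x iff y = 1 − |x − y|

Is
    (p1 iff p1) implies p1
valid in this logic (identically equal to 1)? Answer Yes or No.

No

Counterexample: take p1 = 0.
p1 iff p1 = 0 iff 0 = 1
(p1 iff p1) implies p1 = 1 implies 0 = 0
This gives 0 ≠ 1.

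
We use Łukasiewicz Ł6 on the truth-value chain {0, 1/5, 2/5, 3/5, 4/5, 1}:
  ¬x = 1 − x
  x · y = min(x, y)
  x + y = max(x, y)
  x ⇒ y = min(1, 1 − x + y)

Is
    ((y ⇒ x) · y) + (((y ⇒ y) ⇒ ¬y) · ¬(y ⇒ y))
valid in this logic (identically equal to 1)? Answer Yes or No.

Counterexample: take x = 0, y = 0.
y ⇒ x = 0 ⇒ 0 = 1
(y ⇒ x) · y = 1 · 0 = 0
y ⇒ y = 0 ⇒ 0 = 1
¬y = ¬0 = 1
(y ⇒ y) ⇒ ¬y = 1 ⇒ 1 = 1
y ⇒ y = 0 ⇒ 0 = 1
¬(y ⇒ y) = ¬1 = 0
((y ⇒ y) ⇒ ¬y) · ¬(y ⇒ y) = 1 · 0 = 0
((y ⇒ x) · y) + (((y ⇒ y) ⇒ ¬y) · ¬(y ⇒ y)) = 0 + 0 = 0
This gives 0 ≠ 1.

No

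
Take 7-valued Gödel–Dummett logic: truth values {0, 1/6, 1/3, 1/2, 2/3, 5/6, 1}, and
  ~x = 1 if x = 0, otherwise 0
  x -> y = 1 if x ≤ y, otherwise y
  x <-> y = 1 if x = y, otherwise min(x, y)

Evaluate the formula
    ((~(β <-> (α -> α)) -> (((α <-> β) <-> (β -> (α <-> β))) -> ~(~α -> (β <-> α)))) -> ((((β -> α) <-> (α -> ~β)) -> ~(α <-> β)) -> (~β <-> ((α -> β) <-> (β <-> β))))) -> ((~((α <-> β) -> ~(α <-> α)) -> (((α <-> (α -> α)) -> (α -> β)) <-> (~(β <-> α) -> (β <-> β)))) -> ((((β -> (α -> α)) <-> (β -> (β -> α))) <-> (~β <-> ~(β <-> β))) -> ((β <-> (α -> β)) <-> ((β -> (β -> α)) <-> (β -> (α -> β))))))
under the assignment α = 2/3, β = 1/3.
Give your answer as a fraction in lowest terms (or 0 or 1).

1

α -> α = 2/3 -> 2/3 = 1
β <-> (α -> α) = 1/3 <-> 1 = 1/3
~(β <-> (α -> α)) = ~1/3 = 0
α <-> β = 2/3 <-> 1/3 = 1/3
α <-> β = 2/3 <-> 1/3 = 1/3
β -> (α <-> β) = 1/3 -> 1/3 = 1
(α <-> β) <-> (β -> (α <-> β)) = 1/3 <-> 1 = 1/3
~α = ~2/3 = 0
β <-> α = 1/3 <-> 2/3 = 1/3
~α -> (β <-> α) = 0 -> 1/3 = 1
~(~α -> (β <-> α)) = ~1 = 0
((α <-> β) <-> (β -> (α <-> β))) -> ~(~α -> (β <-> α)) = 1/3 -> 0 = 0
~(β <-> (α -> α)) -> (((α <-> β) <-> (β -> (α <-> β))) -> ~(~α -> (β <-> α))) = 0 -> 0 = 1
β -> α = 1/3 -> 2/3 = 1
~β = ~1/3 = 0
α -> ~β = 2/3 -> 0 = 0
(β -> α) <-> (α -> ~β) = 1 <-> 0 = 0
α <-> β = 2/3 <-> 1/3 = 1/3
~(α <-> β) = ~1/3 = 0
((β -> α) <-> (α -> ~β)) -> ~(α <-> β) = 0 -> 0 = 1
~β = ~1/3 = 0
α -> β = 2/3 -> 1/3 = 1/3
β <-> β = 1/3 <-> 1/3 = 1
(α -> β) <-> (β <-> β) = 1/3 <-> 1 = 1/3
~β <-> ((α -> β) <-> (β <-> β)) = 0 <-> 1/3 = 0
(((β -> α) <-> (α -> ~β)) -> ~(α <-> β)) -> (~β <-> ((α -> β) <-> (β <-> β))) = 1 -> 0 = 0
(~(β <-> (α -> α)) -> (((α <-> β) <-> (β -> (α <-> β))) -> ~(~α -> (β <-> α)))) -> ((((β -> α) <-> (α -> ~β)) -> ~(α <-> β)) -> (~β <-> ((α -> β) <-> (β <-> β)))) = 1 -> 0 = 0
α <-> β = 2/3 <-> 1/3 = 1/3
α <-> α = 2/3 <-> 2/3 = 1
~(α <-> α) = ~1 = 0
(α <-> β) -> ~(α <-> α) = 1/3 -> 0 = 0
~((α <-> β) -> ~(α <-> α)) = ~0 = 1
α -> α = 2/3 -> 2/3 = 1
α <-> (α -> α) = 2/3 <-> 1 = 2/3
α -> β = 2/3 -> 1/3 = 1/3
(α <-> (α -> α)) -> (α -> β) = 2/3 -> 1/3 = 1/3
β <-> α = 1/3 <-> 2/3 = 1/3
~(β <-> α) = ~1/3 = 0
β <-> β = 1/3 <-> 1/3 = 1
~(β <-> α) -> (β <-> β) = 0 -> 1 = 1
((α <-> (α -> α)) -> (α -> β)) <-> (~(β <-> α) -> (β <-> β)) = 1/3 <-> 1 = 1/3
~((α <-> β) -> ~(α <-> α)) -> (((α <-> (α -> α)) -> (α -> β)) <-> (~(β <-> α) -> (β <-> β))) = 1 -> 1/3 = 1/3
α -> α = 2/3 -> 2/3 = 1
β -> (α -> α) = 1/3 -> 1 = 1
β -> α = 1/3 -> 2/3 = 1
β -> (β -> α) = 1/3 -> 1 = 1
(β -> (α -> α)) <-> (β -> (β -> α)) = 1 <-> 1 = 1
~β = ~1/3 = 0
β <-> β = 1/3 <-> 1/3 = 1
~(β <-> β) = ~1 = 0
~β <-> ~(β <-> β) = 0 <-> 0 = 1
((β -> (α -> α)) <-> (β -> (β -> α))) <-> (~β <-> ~(β <-> β)) = 1 <-> 1 = 1
α -> β = 2/3 -> 1/3 = 1/3
β <-> (α -> β) = 1/3 <-> 1/3 = 1
β -> α = 1/3 -> 2/3 = 1
β -> (β -> α) = 1/3 -> 1 = 1
α -> β = 2/3 -> 1/3 = 1/3
β -> (α -> β) = 1/3 -> 1/3 = 1
(β -> (β -> α)) <-> (β -> (α -> β)) = 1 <-> 1 = 1
(β <-> (α -> β)) <-> ((β -> (β -> α)) <-> (β -> (α -> β))) = 1 <-> 1 = 1
(((β -> (α -> α)) <-> (β -> (β -> α))) <-> (~β <-> ~(β <-> β))) -> ((β <-> (α -> β)) <-> ((β -> (β -> α)) <-> (β -> (α -> β)))) = 1 -> 1 = 1
(~((α <-> β) -> ~(α <-> α)) -> (((α <-> (α -> α)) -> (α -> β)) <-> (~(β <-> α) -> (β <-> β)))) -> ((((β -> (α -> α)) <-> (β -> (β -> α))) <-> (~β <-> ~(β <-> β))) -> ((β <-> (α -> β)) <-> ((β -> (β -> α)) <-> (β -> (α -> β))))) = 1/3 -> 1 = 1
((~(β <-> (α -> α)) -> (((α <-> β) <-> (β -> (α <-> β))) -> ~(~α -> (β <-> α)))) -> ((((β -> α) <-> (α -> ~β)) -> ~(α <-> β)) -> (~β <-> ((α -> β) <-> (β <-> β))))) -> ((~((α <-> β) -> ~(α <-> α)) -> (((α <-> (α -> α)) -> (α -> β)) <-> (~(β <-> α) -> (β <-> β)))) -> ((((β -> (α -> α)) <-> (β -> (β -> α))) <-> (~β <-> ~(β <-> β))) -> ((β <-> (α -> β)) <-> ((β -> (β -> α)) <-> (β -> (α -> β)))))) = 0 -> 1 = 1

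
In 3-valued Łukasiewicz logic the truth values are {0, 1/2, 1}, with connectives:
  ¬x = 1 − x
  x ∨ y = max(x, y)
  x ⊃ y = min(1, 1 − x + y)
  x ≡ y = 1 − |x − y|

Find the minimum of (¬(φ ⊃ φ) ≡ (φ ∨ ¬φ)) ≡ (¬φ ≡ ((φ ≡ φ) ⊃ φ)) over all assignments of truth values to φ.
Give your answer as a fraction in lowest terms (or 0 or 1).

Take φ = 1/2:
φ ⊃ φ = 1/2 ⊃ 1/2 = 1
¬(φ ⊃ φ) = ¬1 = 0
¬φ = ¬1/2 = 1/2
φ ∨ ¬φ = 1/2 ∨ 1/2 = 1/2
¬(φ ⊃ φ) ≡ (φ ∨ ¬φ) = 0 ≡ 1/2 = 1/2
¬φ = ¬1/2 = 1/2
φ ≡ φ = 1/2 ≡ 1/2 = 1
(φ ≡ φ) ⊃ φ = 1 ⊃ 1/2 = 1/2
¬φ ≡ ((φ ≡ φ) ⊃ φ) = 1/2 ≡ 1/2 = 1
(¬(φ ⊃ φ) ≡ (φ ∨ ¬φ)) ≡ (¬φ ≡ ((φ ≡ φ) ⊃ φ)) = 1/2 ≡ 1 = 1/2
No assignment yields a value below 1/2, so this is the minimum.

1/2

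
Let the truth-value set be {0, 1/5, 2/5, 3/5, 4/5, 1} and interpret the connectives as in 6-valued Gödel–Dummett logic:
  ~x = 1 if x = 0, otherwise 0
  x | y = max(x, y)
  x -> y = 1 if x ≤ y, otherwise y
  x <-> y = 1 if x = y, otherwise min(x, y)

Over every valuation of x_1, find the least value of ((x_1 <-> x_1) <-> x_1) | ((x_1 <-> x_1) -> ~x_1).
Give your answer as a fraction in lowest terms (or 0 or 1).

Take x_1 = 1/5:
x_1 <-> x_1 = 1/5 <-> 1/5 = 1
(x_1 <-> x_1) <-> x_1 = 1 <-> 1/5 = 1/5
x_1 <-> x_1 = 1/5 <-> 1/5 = 1
~x_1 = ~1/5 = 0
(x_1 <-> x_1) -> ~x_1 = 1 -> 0 = 0
((x_1 <-> x_1) <-> x_1) | ((x_1 <-> x_1) -> ~x_1) = 1/5 | 0 = 1/5
No assignment yields a value below 1/5, so this is the minimum.

1/5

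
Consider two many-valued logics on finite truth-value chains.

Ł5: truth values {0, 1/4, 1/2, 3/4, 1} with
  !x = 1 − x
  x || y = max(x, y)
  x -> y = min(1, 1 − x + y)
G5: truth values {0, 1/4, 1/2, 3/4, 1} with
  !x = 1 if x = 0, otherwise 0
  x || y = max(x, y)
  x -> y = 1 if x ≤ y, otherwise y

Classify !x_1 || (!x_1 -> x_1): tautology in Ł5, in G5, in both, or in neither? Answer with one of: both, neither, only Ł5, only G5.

only G5

In Ł5: at x_1 = 1/4 the value is 3/4 — not a tautology.
In G5: every assignment gives 1 — tautology.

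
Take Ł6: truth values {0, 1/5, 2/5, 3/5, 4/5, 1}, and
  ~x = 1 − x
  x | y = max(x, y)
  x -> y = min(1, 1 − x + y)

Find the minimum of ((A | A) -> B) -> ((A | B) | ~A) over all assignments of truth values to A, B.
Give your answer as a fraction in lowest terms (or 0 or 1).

Take A = 2/5, B = 2/5:
A | A = 2/5 | 2/5 = 2/5
(A | A) -> B = 2/5 -> 2/5 = 1
A | B = 2/5 | 2/5 = 2/5
~A = ~2/5 = 3/5
(A | B) | ~A = 2/5 | 3/5 = 3/5
((A | A) -> B) -> ((A | B) | ~A) = 1 -> 3/5 = 3/5
No assignment yields a value below 3/5, so this is the minimum.

3/5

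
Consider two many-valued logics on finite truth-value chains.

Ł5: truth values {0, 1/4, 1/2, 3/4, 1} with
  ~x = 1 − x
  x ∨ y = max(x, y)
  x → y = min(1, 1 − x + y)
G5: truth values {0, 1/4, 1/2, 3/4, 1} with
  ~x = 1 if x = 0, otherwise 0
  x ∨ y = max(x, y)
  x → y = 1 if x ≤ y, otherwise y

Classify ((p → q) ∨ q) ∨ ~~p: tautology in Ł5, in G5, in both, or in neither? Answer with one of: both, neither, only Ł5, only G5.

only G5

In Ł5: at p = 1/4, q = 0 the value is 3/4 — not a tautology.
In G5: every assignment gives 1 — tautology.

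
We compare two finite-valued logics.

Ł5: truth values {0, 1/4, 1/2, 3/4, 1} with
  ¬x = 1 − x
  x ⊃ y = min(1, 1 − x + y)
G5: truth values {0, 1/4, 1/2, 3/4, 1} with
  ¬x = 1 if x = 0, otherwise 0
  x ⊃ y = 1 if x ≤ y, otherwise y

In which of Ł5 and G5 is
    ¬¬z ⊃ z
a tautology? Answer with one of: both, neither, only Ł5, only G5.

In Ł5: every assignment gives 1 — tautology.
In G5: at z = 1/4 the value is 1/4 — not a tautology.

only Ł5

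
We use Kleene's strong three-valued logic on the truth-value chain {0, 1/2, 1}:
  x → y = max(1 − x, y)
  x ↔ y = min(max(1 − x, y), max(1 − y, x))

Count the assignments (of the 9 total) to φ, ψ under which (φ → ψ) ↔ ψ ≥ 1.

4

φ = 0, ψ = 0 ↦ 0  <
φ = 0, ψ = 1/2 ↦ 1/2  <
φ = 0, ψ = 1 ↦ 1  ≥
φ = 1/2, ψ = 0 ↦ 1/2  <
φ = 1/2, ψ = 1/2 ↦ 1/2  <
φ = 1/2, ψ = 1 ↦ 1  ≥
φ = 1, ψ = 0 ↦ 1  ≥
φ = 1, ψ = 1/2 ↦ 1/2  <
φ = 1, ψ = 1 ↦ 1  ≥
So 4 of the 9 assignments meet the threshold.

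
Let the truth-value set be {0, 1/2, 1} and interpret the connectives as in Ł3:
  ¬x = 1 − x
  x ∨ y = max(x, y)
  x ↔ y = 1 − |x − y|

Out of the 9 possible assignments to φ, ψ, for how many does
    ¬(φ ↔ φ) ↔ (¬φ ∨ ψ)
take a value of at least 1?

1

φ = 0, ψ = 0 ↦ 0  <
φ = 0, ψ = 1/2 ↦ 0  <
φ = 0, ψ = 1 ↦ 0  <
φ = 1/2, ψ = 0 ↦ 1/2  <
φ = 1/2, ψ = 1/2 ↦ 1/2  <
φ = 1/2, ψ = 1 ↦ 0  <
φ = 1, ψ = 0 ↦ 1  ≥
φ = 1, ψ = 1/2 ↦ 1/2  <
φ = 1, ψ = 1 ↦ 0  <
So 1 of the 9 assignments meets the threshold.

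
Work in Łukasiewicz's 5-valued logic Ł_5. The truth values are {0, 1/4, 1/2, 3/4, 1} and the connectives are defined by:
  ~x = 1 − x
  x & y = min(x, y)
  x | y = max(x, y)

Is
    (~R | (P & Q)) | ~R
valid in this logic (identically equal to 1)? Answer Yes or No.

Counterexample: take P = 0, Q = 0, R = 1/4.
~R = ~1/4 = 3/4
P & Q = 0 & 0 = 0
~R | (P & Q) = 3/4 | 0 = 3/4
~R = ~1/4 = 3/4
(~R | (P & Q)) | ~R = 3/4 | 3/4 = 3/4
This gives 3/4 ≠ 1.

No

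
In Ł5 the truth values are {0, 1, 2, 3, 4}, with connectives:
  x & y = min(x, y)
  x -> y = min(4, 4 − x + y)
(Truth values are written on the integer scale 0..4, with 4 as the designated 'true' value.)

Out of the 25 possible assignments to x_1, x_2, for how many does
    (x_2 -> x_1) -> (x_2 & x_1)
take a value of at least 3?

value 4: 5 assignments (counts)
value 3: 5 assignments (counts)
value 2: 5 assignments
value 1: 5 assignments
value 0: 5 assignments
So 10 of the 25 assignments meet the threshold.

10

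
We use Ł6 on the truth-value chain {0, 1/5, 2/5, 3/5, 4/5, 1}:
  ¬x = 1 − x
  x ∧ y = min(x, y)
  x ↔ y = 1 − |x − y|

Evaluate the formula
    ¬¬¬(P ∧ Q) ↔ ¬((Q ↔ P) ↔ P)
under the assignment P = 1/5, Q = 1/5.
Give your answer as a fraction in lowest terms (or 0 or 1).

P ∧ Q = 1/5 ∧ 1/5 = 1/5
¬(P ∧ Q) = ¬1/5 = 4/5
¬¬(P ∧ Q) = ¬4/5 = 1/5
¬¬¬(P ∧ Q) = ¬1/5 = 4/5
Q ↔ P = 1/5 ↔ 1/5 = 1
(Q ↔ P) ↔ P = 1 ↔ 1/5 = 1/5
¬((Q ↔ P) ↔ P) = ¬1/5 = 4/5
¬¬¬(P ∧ Q) ↔ ¬((Q ↔ P) ↔ P) = 4/5 ↔ 4/5 = 1

1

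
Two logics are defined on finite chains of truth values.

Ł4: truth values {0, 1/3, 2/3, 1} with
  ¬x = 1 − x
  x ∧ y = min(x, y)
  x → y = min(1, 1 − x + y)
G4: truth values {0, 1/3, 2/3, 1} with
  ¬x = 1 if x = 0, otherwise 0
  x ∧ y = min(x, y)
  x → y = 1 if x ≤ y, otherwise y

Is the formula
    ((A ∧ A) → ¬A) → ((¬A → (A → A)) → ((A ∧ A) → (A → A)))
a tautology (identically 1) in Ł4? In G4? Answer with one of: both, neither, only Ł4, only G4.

In Ł4: every assignment gives 1 — tautology.
In G4: every assignment gives 1 — tautology.

both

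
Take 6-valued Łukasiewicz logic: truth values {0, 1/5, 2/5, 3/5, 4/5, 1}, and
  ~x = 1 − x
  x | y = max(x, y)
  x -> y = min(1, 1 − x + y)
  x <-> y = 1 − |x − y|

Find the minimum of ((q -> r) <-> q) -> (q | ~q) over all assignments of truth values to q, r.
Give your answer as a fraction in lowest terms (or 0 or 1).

3/5

Take q = 3/5, r = 1/5:
q -> r = 3/5 -> 1/5 = 3/5
(q -> r) <-> q = 3/5 <-> 3/5 = 1
~q = ~3/5 = 2/5
q | ~q = 3/5 | 2/5 = 3/5
((q -> r) <-> q) -> (q | ~q) = 1 -> 3/5 = 3/5
No assignment yields a value below 3/5, so this is the minimum.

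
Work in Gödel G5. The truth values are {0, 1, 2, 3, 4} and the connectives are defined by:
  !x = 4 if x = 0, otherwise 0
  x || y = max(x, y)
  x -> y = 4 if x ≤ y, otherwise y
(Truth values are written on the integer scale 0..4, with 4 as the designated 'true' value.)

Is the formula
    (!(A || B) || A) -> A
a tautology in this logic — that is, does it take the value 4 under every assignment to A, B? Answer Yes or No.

No

Counterexample: take A = 0, B = 0.
A || B = 0 || 0 = 0
!(A || B) = !0 = 4
!(A || B) || A = 4 || 0 = 4
(!(A || B) || A) -> A = 4 -> 0 = 0
This gives 0 ≠ 4.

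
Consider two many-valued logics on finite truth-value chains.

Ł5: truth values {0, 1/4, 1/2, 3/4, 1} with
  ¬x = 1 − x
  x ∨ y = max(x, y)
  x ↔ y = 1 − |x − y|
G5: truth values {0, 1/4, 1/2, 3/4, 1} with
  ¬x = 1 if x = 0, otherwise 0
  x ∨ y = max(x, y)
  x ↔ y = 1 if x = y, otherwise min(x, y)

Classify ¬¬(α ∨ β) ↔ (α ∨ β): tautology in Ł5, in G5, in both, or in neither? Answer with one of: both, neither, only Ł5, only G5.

In Ł5: every assignment gives 1 — tautology.
In G5: at α = 0, β = 1/4 the value is 1/4 — not a tautology.

only Ł5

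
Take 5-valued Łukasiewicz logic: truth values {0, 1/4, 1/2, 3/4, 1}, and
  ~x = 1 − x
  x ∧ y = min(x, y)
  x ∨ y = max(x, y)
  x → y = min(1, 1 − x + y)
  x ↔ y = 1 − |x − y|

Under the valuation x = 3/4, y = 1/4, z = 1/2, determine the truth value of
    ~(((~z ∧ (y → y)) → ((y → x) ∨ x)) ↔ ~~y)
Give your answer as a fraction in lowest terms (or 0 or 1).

3/4

~z = ~1/2 = 1/2
y → y = 1/4 → 1/4 = 1
~z ∧ (y → y) = 1/2 ∧ 1 = 1/2
y → x = 1/4 → 3/4 = 1
(y → x) ∨ x = 1 ∨ 3/4 = 1
(~z ∧ (y → y)) → ((y → x) ∨ x) = 1/2 → 1 = 1
~y = ~1/4 = 3/4
~~y = ~3/4 = 1/4
((~z ∧ (y → y)) → ((y → x) ∨ x)) ↔ ~~y = 1 ↔ 1/4 = 1/4
~(((~z ∧ (y → y)) → ((y → x) ∨ x)) ↔ ~~y) = ~1/4 = 3/4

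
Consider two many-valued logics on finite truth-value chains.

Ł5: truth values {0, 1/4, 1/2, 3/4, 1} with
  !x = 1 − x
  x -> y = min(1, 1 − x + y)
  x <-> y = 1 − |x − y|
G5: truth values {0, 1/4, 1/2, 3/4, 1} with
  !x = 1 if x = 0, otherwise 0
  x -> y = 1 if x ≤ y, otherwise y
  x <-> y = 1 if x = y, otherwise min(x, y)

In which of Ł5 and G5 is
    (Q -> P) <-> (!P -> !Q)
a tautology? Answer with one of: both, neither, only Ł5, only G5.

In Ł5: every assignment gives 1 — tautology.
In G5: at P = 1/4, Q = 1/2 the value is 1/4 — not a tautology.

only Ł5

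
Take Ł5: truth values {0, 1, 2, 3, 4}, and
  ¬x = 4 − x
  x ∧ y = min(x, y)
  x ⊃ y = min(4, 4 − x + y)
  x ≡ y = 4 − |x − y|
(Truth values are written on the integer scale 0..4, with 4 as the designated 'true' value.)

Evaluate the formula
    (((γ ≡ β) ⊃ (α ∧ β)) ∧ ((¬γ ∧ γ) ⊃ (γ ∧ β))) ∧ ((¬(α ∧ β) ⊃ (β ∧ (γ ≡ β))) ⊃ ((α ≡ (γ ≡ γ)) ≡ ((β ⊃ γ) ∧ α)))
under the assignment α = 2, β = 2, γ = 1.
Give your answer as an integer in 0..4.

γ ≡ β = 1 ≡ 2 = 3
α ∧ β = 2 ∧ 2 = 2
(γ ≡ β) ⊃ (α ∧ β) = 3 ⊃ 2 = 3
¬γ = ¬1 = 3
¬γ ∧ γ = 3 ∧ 1 = 1
γ ∧ β = 1 ∧ 2 = 1
(¬γ ∧ γ) ⊃ (γ ∧ β) = 1 ⊃ 1 = 4
((γ ≡ β) ⊃ (α ∧ β)) ∧ ((¬γ ∧ γ) ⊃ (γ ∧ β)) = 3 ∧ 4 = 3
α ∧ β = 2 ∧ 2 = 2
¬(α ∧ β) = ¬2 = 2
γ ≡ β = 1 ≡ 2 = 3
β ∧ (γ ≡ β) = 2 ∧ 3 = 2
¬(α ∧ β) ⊃ (β ∧ (γ ≡ β)) = 2 ⊃ 2 = 4
γ ≡ γ = 1 ≡ 1 = 4
α ≡ (γ ≡ γ) = 2 ≡ 4 = 2
β ⊃ γ = 2 ⊃ 1 = 3
(β ⊃ γ) ∧ α = 3 ∧ 2 = 2
(α ≡ (γ ≡ γ)) ≡ ((β ⊃ γ) ∧ α) = 2 ≡ 2 = 4
(¬(α ∧ β) ⊃ (β ∧ (γ ≡ β))) ⊃ ((α ≡ (γ ≡ γ)) ≡ ((β ⊃ γ) ∧ α)) = 4 ⊃ 4 = 4
(((γ ≡ β) ⊃ (α ∧ β)) ∧ ((¬γ ∧ γ) ⊃ (γ ∧ β))) ∧ ((¬(α ∧ β) ⊃ (β ∧ (γ ≡ β))) ⊃ ((α ≡ (γ ≡ γ)) ≡ ((β ⊃ γ) ∧ α))) = 3 ∧ 4 = 3

3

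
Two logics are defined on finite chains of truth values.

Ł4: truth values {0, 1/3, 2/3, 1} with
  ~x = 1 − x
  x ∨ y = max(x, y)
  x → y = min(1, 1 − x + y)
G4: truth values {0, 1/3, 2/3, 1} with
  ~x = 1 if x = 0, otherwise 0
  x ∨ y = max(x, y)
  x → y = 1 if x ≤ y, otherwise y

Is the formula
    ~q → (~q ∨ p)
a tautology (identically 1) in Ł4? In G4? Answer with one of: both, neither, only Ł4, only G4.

In Ł4: every assignment gives 1 — tautology.
In G4: every assignment gives 1 — tautology.

both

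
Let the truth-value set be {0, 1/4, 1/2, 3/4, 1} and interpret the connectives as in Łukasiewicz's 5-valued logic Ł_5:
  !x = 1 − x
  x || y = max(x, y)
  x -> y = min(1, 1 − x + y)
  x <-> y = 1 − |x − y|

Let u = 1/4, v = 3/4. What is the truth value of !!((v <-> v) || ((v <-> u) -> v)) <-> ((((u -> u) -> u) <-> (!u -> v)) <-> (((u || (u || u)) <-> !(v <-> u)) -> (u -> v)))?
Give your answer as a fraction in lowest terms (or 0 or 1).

1/4

v <-> v = 3/4 <-> 3/4 = 1
v <-> u = 3/4 <-> 1/4 = 1/2
(v <-> u) -> v = 1/2 -> 3/4 = 1
(v <-> v) || ((v <-> u) -> v) = 1 || 1 = 1
!((v <-> v) || ((v <-> u) -> v)) = !1 = 0
!!((v <-> v) || ((v <-> u) -> v)) = !0 = 1
u -> u = 1/4 -> 1/4 = 1
(u -> u) -> u = 1 -> 1/4 = 1/4
!u = !1/4 = 3/4
!u -> v = 3/4 -> 3/4 = 1
((u -> u) -> u) <-> (!u -> v) = 1/4 <-> 1 = 1/4
u || u = 1/4 || 1/4 = 1/4
u || (u || u) = 1/4 || 1/4 = 1/4
v <-> u = 3/4 <-> 1/4 = 1/2
!(v <-> u) = !1/2 = 1/2
(u || (u || u)) <-> !(v <-> u) = 1/4 <-> 1/2 = 3/4
u -> v = 1/4 -> 3/4 = 1
((u || (u || u)) <-> !(v <-> u)) -> (u -> v) = 3/4 -> 1 = 1
(((u -> u) -> u) <-> (!u -> v)) <-> (((u || (u || u)) <-> !(v <-> u)) -> (u -> v)) = 1/4 <-> 1 = 1/4
!!((v <-> v) || ((v <-> u) -> v)) <-> ((((u -> u) -> u) <-> (!u -> v)) <-> (((u || (u || u)) <-> !(v <-> u)) -> (u -> v))) = 1 <-> 1/4 = 1/4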